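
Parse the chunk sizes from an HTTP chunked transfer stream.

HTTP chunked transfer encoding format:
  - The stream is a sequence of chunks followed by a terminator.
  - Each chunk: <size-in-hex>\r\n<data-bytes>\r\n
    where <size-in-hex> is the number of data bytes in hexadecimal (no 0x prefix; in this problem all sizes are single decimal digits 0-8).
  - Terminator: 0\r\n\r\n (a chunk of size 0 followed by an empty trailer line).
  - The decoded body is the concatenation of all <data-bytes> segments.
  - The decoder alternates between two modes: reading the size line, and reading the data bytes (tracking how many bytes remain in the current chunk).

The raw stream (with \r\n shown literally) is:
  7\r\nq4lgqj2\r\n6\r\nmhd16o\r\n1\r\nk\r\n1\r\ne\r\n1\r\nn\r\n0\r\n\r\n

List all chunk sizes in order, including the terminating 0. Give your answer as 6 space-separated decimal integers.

Answer: 7 6 1 1 1 0

Derivation:
Chunk 1: stream[0..1]='7' size=0x7=7, data at stream[3..10]='q4lgqj2' -> body[0..7], body so far='q4lgqj2'
Chunk 2: stream[12..13]='6' size=0x6=6, data at stream[15..21]='mhd16o' -> body[7..13], body so far='q4lgqj2mhd16o'
Chunk 3: stream[23..24]='1' size=0x1=1, data at stream[26..27]='k' -> body[13..14], body so far='q4lgqj2mhd16ok'
Chunk 4: stream[29..30]='1' size=0x1=1, data at stream[32..33]='e' -> body[14..15], body so far='q4lgqj2mhd16oke'
Chunk 5: stream[35..36]='1' size=0x1=1, data at stream[38..39]='n' -> body[15..16], body so far='q4lgqj2mhd16oken'
Chunk 6: stream[41..42]='0' size=0 (terminator). Final body='q4lgqj2mhd16oken' (16 bytes)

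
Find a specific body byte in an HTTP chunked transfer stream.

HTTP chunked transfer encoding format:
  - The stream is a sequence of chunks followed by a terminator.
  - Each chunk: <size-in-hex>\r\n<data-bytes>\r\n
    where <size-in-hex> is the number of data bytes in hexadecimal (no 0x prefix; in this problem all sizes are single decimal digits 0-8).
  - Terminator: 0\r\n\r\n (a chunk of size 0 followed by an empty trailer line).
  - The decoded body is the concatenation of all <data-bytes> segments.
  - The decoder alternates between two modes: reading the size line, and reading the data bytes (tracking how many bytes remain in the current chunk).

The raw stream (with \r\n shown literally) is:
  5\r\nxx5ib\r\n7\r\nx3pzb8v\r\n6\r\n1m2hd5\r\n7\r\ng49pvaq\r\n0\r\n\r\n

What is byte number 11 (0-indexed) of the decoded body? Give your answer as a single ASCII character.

Chunk 1: stream[0..1]='5' size=0x5=5, data at stream[3..8]='xx5ib' -> body[0..5], body so far='xx5ib'
Chunk 2: stream[10..11]='7' size=0x7=7, data at stream[13..20]='x3pzb8v' -> body[5..12], body so far='xx5ibx3pzb8v'
Chunk 3: stream[22..23]='6' size=0x6=6, data at stream[25..31]='1m2hd5' -> body[12..18], body so far='xx5ibx3pzb8v1m2hd5'
Chunk 4: stream[33..34]='7' size=0x7=7, data at stream[36..43]='g49pvaq' -> body[18..25], body so far='xx5ibx3pzb8v1m2hd5g49pvaq'
Chunk 5: stream[45..46]='0' size=0 (terminator). Final body='xx5ibx3pzb8v1m2hd5g49pvaq' (25 bytes)
Body byte 11 = 'v'

Answer: v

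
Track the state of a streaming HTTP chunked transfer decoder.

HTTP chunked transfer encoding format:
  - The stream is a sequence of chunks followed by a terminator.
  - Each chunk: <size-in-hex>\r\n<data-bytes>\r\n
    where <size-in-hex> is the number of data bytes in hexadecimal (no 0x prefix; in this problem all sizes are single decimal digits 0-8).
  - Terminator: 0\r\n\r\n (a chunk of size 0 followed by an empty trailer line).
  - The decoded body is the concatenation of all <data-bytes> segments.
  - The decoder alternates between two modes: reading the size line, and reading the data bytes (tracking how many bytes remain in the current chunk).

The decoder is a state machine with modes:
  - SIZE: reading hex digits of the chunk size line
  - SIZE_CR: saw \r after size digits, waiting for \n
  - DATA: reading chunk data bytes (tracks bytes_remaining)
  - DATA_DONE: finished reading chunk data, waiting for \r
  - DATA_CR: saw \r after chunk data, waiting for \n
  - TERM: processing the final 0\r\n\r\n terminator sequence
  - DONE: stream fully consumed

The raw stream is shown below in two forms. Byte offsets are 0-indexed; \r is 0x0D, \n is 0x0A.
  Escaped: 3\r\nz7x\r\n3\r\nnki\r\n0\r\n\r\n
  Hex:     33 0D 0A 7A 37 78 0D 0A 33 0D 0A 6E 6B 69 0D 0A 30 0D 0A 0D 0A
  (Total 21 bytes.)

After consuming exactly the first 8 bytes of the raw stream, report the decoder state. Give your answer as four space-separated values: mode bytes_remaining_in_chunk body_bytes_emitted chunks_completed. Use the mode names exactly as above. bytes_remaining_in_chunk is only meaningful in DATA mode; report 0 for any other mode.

Answer: SIZE 0 3 1

Derivation:
Byte 0 = '3': mode=SIZE remaining=0 emitted=0 chunks_done=0
Byte 1 = 0x0D: mode=SIZE_CR remaining=0 emitted=0 chunks_done=0
Byte 2 = 0x0A: mode=DATA remaining=3 emitted=0 chunks_done=0
Byte 3 = 'z': mode=DATA remaining=2 emitted=1 chunks_done=0
Byte 4 = '7': mode=DATA remaining=1 emitted=2 chunks_done=0
Byte 5 = 'x': mode=DATA_DONE remaining=0 emitted=3 chunks_done=0
Byte 6 = 0x0D: mode=DATA_CR remaining=0 emitted=3 chunks_done=0
Byte 7 = 0x0A: mode=SIZE remaining=0 emitted=3 chunks_done=1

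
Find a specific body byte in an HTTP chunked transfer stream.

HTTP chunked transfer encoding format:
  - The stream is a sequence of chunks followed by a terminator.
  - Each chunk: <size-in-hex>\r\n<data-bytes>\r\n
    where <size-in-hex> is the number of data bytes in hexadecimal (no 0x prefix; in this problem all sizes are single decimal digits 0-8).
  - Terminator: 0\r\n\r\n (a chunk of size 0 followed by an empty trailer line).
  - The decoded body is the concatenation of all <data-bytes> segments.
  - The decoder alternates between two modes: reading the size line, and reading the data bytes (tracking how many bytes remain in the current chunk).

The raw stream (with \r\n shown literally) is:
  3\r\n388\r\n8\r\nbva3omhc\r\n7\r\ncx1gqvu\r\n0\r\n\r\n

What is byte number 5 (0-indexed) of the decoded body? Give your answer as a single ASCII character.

Chunk 1: stream[0..1]='3' size=0x3=3, data at stream[3..6]='388' -> body[0..3], body so far='388'
Chunk 2: stream[8..9]='8' size=0x8=8, data at stream[11..19]='bva3omhc' -> body[3..11], body so far='388bva3omhc'
Chunk 3: stream[21..22]='7' size=0x7=7, data at stream[24..31]='cx1gqvu' -> body[11..18], body so far='388bva3omhccx1gqvu'
Chunk 4: stream[33..34]='0' size=0 (terminator). Final body='388bva3omhccx1gqvu' (18 bytes)
Body byte 5 = 'a'

Answer: a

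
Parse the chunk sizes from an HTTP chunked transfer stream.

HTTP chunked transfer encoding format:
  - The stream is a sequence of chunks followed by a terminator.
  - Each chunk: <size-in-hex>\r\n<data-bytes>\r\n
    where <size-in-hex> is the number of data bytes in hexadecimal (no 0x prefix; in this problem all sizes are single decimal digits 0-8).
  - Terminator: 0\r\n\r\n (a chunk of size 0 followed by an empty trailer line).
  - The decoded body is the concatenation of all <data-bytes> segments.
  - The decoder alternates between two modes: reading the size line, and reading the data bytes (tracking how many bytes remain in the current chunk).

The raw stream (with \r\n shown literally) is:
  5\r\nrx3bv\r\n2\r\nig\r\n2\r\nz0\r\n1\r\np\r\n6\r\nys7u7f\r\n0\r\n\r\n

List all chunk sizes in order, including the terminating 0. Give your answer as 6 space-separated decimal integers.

Chunk 1: stream[0..1]='5' size=0x5=5, data at stream[3..8]='rx3bv' -> body[0..5], body so far='rx3bv'
Chunk 2: stream[10..11]='2' size=0x2=2, data at stream[13..15]='ig' -> body[5..7], body so far='rx3bvig'
Chunk 3: stream[17..18]='2' size=0x2=2, data at stream[20..22]='z0' -> body[7..9], body so far='rx3bvigz0'
Chunk 4: stream[24..25]='1' size=0x1=1, data at stream[27..28]='p' -> body[9..10], body so far='rx3bvigz0p'
Chunk 5: stream[30..31]='6' size=0x6=6, data at stream[33..39]='ys7u7f' -> body[10..16], body so far='rx3bvigz0pys7u7f'
Chunk 6: stream[41..42]='0' size=0 (terminator). Final body='rx3bvigz0pys7u7f' (16 bytes)

Answer: 5 2 2 1 6 0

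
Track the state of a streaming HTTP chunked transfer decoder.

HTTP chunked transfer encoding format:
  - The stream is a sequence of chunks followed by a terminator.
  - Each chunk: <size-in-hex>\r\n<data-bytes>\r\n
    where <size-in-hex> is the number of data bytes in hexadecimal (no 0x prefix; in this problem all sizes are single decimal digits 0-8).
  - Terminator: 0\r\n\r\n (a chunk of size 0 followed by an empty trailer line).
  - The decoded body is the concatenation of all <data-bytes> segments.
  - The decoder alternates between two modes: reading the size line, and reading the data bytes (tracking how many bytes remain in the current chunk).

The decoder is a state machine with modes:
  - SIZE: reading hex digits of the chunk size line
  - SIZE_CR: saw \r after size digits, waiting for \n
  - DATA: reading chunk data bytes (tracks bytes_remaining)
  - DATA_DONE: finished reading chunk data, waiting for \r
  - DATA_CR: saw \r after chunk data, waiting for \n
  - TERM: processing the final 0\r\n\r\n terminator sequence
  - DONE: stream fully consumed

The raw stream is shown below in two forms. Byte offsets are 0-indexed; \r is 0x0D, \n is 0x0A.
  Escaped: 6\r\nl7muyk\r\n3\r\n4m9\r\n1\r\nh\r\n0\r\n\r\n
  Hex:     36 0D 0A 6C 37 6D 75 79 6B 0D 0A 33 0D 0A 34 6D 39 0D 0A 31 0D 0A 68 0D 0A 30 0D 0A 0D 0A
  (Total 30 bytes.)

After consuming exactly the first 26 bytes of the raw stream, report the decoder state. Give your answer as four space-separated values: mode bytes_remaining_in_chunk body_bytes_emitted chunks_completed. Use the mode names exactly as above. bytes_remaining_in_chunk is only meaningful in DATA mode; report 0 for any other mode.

Byte 0 = '6': mode=SIZE remaining=0 emitted=0 chunks_done=0
Byte 1 = 0x0D: mode=SIZE_CR remaining=0 emitted=0 chunks_done=0
Byte 2 = 0x0A: mode=DATA remaining=6 emitted=0 chunks_done=0
Byte 3 = 'l': mode=DATA remaining=5 emitted=1 chunks_done=0
Byte 4 = '7': mode=DATA remaining=4 emitted=2 chunks_done=0
Byte 5 = 'm': mode=DATA remaining=3 emitted=3 chunks_done=0
Byte 6 = 'u': mode=DATA remaining=2 emitted=4 chunks_done=0
Byte 7 = 'y': mode=DATA remaining=1 emitted=5 chunks_done=0
Byte 8 = 'k': mode=DATA_DONE remaining=0 emitted=6 chunks_done=0
Byte 9 = 0x0D: mode=DATA_CR remaining=0 emitted=6 chunks_done=0
Byte 10 = 0x0A: mode=SIZE remaining=0 emitted=6 chunks_done=1
Byte 11 = '3': mode=SIZE remaining=0 emitted=6 chunks_done=1
Byte 12 = 0x0D: mode=SIZE_CR remaining=0 emitted=6 chunks_done=1
Byte 13 = 0x0A: mode=DATA remaining=3 emitted=6 chunks_done=1
Byte 14 = '4': mode=DATA remaining=2 emitted=7 chunks_done=1
Byte 15 = 'm': mode=DATA remaining=1 emitted=8 chunks_done=1
Byte 16 = '9': mode=DATA_DONE remaining=0 emitted=9 chunks_done=1
Byte 17 = 0x0D: mode=DATA_CR remaining=0 emitted=9 chunks_done=1
Byte 18 = 0x0A: mode=SIZE remaining=0 emitted=9 chunks_done=2
Byte 19 = '1': mode=SIZE remaining=0 emitted=9 chunks_done=2
Byte 20 = 0x0D: mode=SIZE_CR remaining=0 emitted=9 chunks_done=2
Byte 21 = 0x0A: mode=DATA remaining=1 emitted=9 chunks_done=2
Byte 22 = 'h': mode=DATA_DONE remaining=0 emitted=10 chunks_done=2
Byte 23 = 0x0D: mode=DATA_CR remaining=0 emitted=10 chunks_done=2
Byte 24 = 0x0A: mode=SIZE remaining=0 emitted=10 chunks_done=3
Byte 25 = '0': mode=SIZE remaining=0 emitted=10 chunks_done=3

Answer: SIZE 0 10 3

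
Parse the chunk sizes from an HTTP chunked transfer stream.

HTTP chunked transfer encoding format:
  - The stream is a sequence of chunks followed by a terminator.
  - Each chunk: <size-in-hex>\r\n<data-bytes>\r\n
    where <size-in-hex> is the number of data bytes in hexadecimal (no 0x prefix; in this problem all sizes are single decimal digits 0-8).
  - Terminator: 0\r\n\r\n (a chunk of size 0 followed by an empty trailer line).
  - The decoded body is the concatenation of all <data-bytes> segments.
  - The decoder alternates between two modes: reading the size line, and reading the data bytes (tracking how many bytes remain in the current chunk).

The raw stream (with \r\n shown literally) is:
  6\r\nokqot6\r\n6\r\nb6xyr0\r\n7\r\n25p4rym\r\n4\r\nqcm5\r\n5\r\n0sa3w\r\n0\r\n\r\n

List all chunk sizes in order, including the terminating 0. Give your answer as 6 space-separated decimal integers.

Chunk 1: stream[0..1]='6' size=0x6=6, data at stream[3..9]='okqot6' -> body[0..6], body so far='okqot6'
Chunk 2: stream[11..12]='6' size=0x6=6, data at stream[14..20]='b6xyr0' -> body[6..12], body so far='okqot6b6xyr0'
Chunk 3: stream[22..23]='7' size=0x7=7, data at stream[25..32]='25p4rym' -> body[12..19], body so far='okqot6b6xyr025p4rym'
Chunk 4: stream[34..35]='4' size=0x4=4, data at stream[37..41]='qcm5' -> body[19..23], body so far='okqot6b6xyr025p4rymqcm5'
Chunk 5: stream[43..44]='5' size=0x5=5, data at stream[46..51]='0sa3w' -> body[23..28], body so far='okqot6b6xyr025p4rymqcm50sa3w'
Chunk 6: stream[53..54]='0' size=0 (terminator). Final body='okqot6b6xyr025p4rymqcm50sa3w' (28 bytes)

Answer: 6 6 7 4 5 0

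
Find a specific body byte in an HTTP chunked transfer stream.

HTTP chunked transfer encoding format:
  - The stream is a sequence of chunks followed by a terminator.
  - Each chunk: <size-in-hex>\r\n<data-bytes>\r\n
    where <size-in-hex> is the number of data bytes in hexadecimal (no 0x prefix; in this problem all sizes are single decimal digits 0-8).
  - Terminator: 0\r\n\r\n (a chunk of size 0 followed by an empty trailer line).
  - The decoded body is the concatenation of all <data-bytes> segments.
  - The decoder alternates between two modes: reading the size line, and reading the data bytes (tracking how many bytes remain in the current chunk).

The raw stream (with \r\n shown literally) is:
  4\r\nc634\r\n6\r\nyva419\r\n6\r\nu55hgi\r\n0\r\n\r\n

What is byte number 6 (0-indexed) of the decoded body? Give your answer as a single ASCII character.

Answer: a

Derivation:
Chunk 1: stream[0..1]='4' size=0x4=4, data at stream[3..7]='c634' -> body[0..4], body so far='c634'
Chunk 2: stream[9..10]='6' size=0x6=6, data at stream[12..18]='yva419' -> body[4..10], body so far='c634yva419'
Chunk 3: stream[20..21]='6' size=0x6=6, data at stream[23..29]='u55hgi' -> body[10..16], body so far='c634yva419u55hgi'
Chunk 4: stream[31..32]='0' size=0 (terminator). Final body='c634yva419u55hgi' (16 bytes)
Body byte 6 = 'a'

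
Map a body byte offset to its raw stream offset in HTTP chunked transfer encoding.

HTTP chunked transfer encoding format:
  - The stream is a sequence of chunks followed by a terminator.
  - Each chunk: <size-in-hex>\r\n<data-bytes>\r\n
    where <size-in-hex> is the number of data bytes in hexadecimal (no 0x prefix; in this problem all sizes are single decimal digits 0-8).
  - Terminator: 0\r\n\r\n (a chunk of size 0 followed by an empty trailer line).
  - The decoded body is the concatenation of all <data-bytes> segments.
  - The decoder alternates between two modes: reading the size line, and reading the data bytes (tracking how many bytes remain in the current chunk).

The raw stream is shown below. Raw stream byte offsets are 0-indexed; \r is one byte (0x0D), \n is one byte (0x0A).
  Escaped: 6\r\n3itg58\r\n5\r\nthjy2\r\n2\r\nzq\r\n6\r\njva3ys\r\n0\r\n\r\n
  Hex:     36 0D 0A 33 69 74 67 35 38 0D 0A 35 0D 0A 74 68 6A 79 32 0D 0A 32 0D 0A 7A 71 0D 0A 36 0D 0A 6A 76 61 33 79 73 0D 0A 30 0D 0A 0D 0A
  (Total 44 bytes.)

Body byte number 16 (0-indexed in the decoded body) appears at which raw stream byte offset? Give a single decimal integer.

Chunk 1: stream[0..1]='6' size=0x6=6, data at stream[3..9]='3itg58' -> body[0..6], body so far='3itg58'
Chunk 2: stream[11..12]='5' size=0x5=5, data at stream[14..19]='thjy2' -> body[6..11], body so far='3itg58thjy2'
Chunk 3: stream[21..22]='2' size=0x2=2, data at stream[24..26]='zq' -> body[11..13], body so far='3itg58thjy2zq'
Chunk 4: stream[28..29]='6' size=0x6=6, data at stream[31..37]='jva3ys' -> body[13..19], body so far='3itg58thjy2zqjva3ys'
Chunk 5: stream[39..40]='0' size=0 (terminator). Final body='3itg58thjy2zqjva3ys' (19 bytes)
Body byte 16 at stream offset 34

Answer: 34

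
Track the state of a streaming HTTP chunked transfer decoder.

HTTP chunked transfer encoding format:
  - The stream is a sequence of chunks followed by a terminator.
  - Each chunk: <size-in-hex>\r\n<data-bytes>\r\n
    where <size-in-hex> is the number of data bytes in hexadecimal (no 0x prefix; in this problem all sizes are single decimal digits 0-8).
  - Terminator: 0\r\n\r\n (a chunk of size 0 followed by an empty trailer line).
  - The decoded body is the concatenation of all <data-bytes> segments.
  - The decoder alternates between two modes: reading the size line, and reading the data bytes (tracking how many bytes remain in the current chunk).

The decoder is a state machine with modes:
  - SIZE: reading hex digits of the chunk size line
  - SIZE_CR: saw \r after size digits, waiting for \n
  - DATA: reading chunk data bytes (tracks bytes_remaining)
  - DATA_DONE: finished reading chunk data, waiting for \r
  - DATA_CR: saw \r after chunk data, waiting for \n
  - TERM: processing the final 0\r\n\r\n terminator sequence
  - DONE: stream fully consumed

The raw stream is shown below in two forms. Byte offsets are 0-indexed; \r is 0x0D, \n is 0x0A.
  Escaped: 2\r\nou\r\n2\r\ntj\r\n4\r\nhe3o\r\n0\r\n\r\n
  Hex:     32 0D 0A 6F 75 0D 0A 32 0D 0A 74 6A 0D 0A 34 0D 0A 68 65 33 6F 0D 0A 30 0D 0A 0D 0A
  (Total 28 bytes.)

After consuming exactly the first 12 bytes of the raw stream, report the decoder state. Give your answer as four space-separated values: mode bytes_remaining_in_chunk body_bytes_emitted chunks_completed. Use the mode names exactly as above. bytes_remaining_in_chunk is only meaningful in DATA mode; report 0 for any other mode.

Byte 0 = '2': mode=SIZE remaining=0 emitted=0 chunks_done=0
Byte 1 = 0x0D: mode=SIZE_CR remaining=0 emitted=0 chunks_done=0
Byte 2 = 0x0A: mode=DATA remaining=2 emitted=0 chunks_done=0
Byte 3 = 'o': mode=DATA remaining=1 emitted=1 chunks_done=0
Byte 4 = 'u': mode=DATA_DONE remaining=0 emitted=2 chunks_done=0
Byte 5 = 0x0D: mode=DATA_CR remaining=0 emitted=2 chunks_done=0
Byte 6 = 0x0A: mode=SIZE remaining=0 emitted=2 chunks_done=1
Byte 7 = '2': mode=SIZE remaining=0 emitted=2 chunks_done=1
Byte 8 = 0x0D: mode=SIZE_CR remaining=0 emitted=2 chunks_done=1
Byte 9 = 0x0A: mode=DATA remaining=2 emitted=2 chunks_done=1
Byte 10 = 't': mode=DATA remaining=1 emitted=3 chunks_done=1
Byte 11 = 'j': mode=DATA_DONE remaining=0 emitted=4 chunks_done=1

Answer: DATA_DONE 0 4 1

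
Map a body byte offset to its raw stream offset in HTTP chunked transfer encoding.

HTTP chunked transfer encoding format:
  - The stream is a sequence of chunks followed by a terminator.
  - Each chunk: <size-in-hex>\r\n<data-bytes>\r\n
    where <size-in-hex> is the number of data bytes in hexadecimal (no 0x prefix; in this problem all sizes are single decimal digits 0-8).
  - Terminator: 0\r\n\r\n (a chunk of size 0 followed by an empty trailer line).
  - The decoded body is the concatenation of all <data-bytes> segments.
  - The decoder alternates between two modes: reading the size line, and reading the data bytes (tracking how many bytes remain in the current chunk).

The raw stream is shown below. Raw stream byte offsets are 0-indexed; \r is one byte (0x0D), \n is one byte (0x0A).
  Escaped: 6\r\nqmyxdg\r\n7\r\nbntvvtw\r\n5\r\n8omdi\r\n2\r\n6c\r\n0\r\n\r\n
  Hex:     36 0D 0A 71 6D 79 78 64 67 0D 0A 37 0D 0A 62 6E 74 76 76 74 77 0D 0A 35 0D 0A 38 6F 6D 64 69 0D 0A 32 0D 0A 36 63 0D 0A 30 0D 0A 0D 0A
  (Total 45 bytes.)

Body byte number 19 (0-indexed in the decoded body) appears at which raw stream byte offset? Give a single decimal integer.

Chunk 1: stream[0..1]='6' size=0x6=6, data at stream[3..9]='qmyxdg' -> body[0..6], body so far='qmyxdg'
Chunk 2: stream[11..12]='7' size=0x7=7, data at stream[14..21]='bntvvtw' -> body[6..13], body so far='qmyxdgbntvvtw'
Chunk 3: stream[23..24]='5' size=0x5=5, data at stream[26..31]='8omdi' -> body[13..18], body so far='qmyxdgbntvvtw8omdi'
Chunk 4: stream[33..34]='2' size=0x2=2, data at stream[36..38]='6c' -> body[18..20], body so far='qmyxdgbntvvtw8omdi6c'
Chunk 5: stream[40..41]='0' size=0 (terminator). Final body='qmyxdgbntvvtw8omdi6c' (20 bytes)
Body byte 19 at stream offset 37

Answer: 37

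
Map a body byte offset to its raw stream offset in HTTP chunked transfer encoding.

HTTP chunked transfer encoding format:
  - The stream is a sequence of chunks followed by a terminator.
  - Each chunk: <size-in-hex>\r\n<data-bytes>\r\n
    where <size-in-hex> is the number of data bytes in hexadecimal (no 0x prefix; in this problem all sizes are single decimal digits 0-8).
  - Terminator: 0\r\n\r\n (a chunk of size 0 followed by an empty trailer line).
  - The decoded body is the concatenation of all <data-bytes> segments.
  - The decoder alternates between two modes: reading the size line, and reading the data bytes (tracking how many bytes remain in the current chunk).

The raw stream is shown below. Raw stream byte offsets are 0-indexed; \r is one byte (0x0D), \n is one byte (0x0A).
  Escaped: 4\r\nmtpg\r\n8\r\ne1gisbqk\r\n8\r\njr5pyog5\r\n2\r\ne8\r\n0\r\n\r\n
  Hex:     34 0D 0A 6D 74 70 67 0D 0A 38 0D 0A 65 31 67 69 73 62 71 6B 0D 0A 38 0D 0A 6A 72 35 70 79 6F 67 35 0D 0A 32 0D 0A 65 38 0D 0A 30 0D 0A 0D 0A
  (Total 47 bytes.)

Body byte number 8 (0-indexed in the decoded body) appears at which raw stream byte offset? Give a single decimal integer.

Answer: 16

Derivation:
Chunk 1: stream[0..1]='4' size=0x4=4, data at stream[3..7]='mtpg' -> body[0..4], body so far='mtpg'
Chunk 2: stream[9..10]='8' size=0x8=8, data at stream[12..20]='e1gisbqk' -> body[4..12], body so far='mtpge1gisbqk'
Chunk 3: stream[22..23]='8' size=0x8=8, data at stream[25..33]='jr5pyog5' -> body[12..20], body so far='mtpge1gisbqkjr5pyog5'
Chunk 4: stream[35..36]='2' size=0x2=2, data at stream[38..40]='e8' -> body[20..22], body so far='mtpge1gisbqkjr5pyog5e8'
Chunk 5: stream[42..43]='0' size=0 (terminator). Final body='mtpge1gisbqkjr5pyog5e8' (22 bytes)
Body byte 8 at stream offset 16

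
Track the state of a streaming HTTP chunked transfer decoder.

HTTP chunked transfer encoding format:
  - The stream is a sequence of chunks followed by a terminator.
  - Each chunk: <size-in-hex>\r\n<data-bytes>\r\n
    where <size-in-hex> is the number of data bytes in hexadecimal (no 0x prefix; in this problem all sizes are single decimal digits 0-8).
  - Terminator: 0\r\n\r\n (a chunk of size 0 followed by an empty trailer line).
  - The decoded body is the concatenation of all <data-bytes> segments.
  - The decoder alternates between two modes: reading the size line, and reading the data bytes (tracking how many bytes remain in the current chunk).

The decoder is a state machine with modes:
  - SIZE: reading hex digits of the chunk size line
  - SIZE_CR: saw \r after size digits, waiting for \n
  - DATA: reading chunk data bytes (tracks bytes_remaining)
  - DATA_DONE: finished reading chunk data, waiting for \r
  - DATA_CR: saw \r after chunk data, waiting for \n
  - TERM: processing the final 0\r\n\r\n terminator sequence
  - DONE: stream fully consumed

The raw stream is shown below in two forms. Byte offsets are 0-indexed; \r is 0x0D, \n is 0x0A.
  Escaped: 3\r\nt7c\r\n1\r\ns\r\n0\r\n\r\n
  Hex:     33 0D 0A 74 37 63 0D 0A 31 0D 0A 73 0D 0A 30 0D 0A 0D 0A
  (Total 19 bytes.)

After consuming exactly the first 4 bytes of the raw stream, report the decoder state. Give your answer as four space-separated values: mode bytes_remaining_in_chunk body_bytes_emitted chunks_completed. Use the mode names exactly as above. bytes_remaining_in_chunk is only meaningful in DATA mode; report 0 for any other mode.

Answer: DATA 2 1 0

Derivation:
Byte 0 = '3': mode=SIZE remaining=0 emitted=0 chunks_done=0
Byte 1 = 0x0D: mode=SIZE_CR remaining=0 emitted=0 chunks_done=0
Byte 2 = 0x0A: mode=DATA remaining=3 emitted=0 chunks_done=0
Byte 3 = 't': mode=DATA remaining=2 emitted=1 chunks_done=0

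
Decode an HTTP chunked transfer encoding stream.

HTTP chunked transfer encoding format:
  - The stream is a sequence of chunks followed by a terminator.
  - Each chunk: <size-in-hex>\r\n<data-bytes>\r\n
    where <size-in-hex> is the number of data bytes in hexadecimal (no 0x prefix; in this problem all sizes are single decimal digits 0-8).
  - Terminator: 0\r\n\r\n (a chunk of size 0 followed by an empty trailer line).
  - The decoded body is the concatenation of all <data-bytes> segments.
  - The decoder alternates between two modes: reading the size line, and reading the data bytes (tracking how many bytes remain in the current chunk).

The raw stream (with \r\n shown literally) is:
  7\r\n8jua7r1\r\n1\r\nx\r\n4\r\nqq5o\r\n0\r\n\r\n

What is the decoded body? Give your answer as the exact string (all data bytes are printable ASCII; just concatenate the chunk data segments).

Chunk 1: stream[0..1]='7' size=0x7=7, data at stream[3..10]='8jua7r1' -> body[0..7], body so far='8jua7r1'
Chunk 2: stream[12..13]='1' size=0x1=1, data at stream[15..16]='x' -> body[7..8], body so far='8jua7r1x'
Chunk 3: stream[18..19]='4' size=0x4=4, data at stream[21..25]='qq5o' -> body[8..12], body so far='8jua7r1xqq5o'
Chunk 4: stream[27..28]='0' size=0 (terminator). Final body='8jua7r1xqq5o' (12 bytes)

Answer: 8jua7r1xqq5o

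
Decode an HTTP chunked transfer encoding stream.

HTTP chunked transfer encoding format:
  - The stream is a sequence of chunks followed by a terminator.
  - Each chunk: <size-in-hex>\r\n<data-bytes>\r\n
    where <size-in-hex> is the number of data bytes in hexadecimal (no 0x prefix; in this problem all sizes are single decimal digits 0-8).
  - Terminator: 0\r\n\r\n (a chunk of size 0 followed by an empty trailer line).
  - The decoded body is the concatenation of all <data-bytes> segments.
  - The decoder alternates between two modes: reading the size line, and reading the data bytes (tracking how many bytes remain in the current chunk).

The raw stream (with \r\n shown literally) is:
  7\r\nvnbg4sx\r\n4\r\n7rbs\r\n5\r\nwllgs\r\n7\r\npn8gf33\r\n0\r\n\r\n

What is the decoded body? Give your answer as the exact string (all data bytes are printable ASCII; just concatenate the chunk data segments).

Chunk 1: stream[0..1]='7' size=0x7=7, data at stream[3..10]='vnbg4sx' -> body[0..7], body so far='vnbg4sx'
Chunk 2: stream[12..13]='4' size=0x4=4, data at stream[15..19]='7rbs' -> body[7..11], body so far='vnbg4sx7rbs'
Chunk 3: stream[21..22]='5' size=0x5=5, data at stream[24..29]='wllgs' -> body[11..16], body so far='vnbg4sx7rbswllgs'
Chunk 4: stream[31..32]='7' size=0x7=7, data at stream[34..41]='pn8gf33' -> body[16..23], body so far='vnbg4sx7rbswllgspn8gf33'
Chunk 5: stream[43..44]='0' size=0 (terminator). Final body='vnbg4sx7rbswllgspn8gf33' (23 bytes)

Answer: vnbg4sx7rbswllgspn8gf33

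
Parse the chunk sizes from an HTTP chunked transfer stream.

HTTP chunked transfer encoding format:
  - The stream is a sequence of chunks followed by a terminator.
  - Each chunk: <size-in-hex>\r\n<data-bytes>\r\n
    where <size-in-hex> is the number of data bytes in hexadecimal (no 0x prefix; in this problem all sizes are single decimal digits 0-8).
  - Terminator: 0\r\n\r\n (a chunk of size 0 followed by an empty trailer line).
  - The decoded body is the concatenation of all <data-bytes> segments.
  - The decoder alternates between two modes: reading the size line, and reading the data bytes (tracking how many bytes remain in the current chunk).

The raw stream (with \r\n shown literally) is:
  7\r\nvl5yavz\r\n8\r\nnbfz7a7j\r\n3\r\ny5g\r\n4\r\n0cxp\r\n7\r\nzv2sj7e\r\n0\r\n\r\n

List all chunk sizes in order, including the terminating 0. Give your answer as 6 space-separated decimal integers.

Answer: 7 8 3 4 7 0

Derivation:
Chunk 1: stream[0..1]='7' size=0x7=7, data at stream[3..10]='vl5yavz' -> body[0..7], body so far='vl5yavz'
Chunk 2: stream[12..13]='8' size=0x8=8, data at stream[15..23]='nbfz7a7j' -> body[7..15], body so far='vl5yavznbfz7a7j'
Chunk 3: stream[25..26]='3' size=0x3=3, data at stream[28..31]='y5g' -> body[15..18], body so far='vl5yavznbfz7a7jy5g'
Chunk 4: stream[33..34]='4' size=0x4=4, data at stream[36..40]='0cxp' -> body[18..22], body so far='vl5yavznbfz7a7jy5g0cxp'
Chunk 5: stream[42..43]='7' size=0x7=7, data at stream[45..52]='zv2sj7e' -> body[22..29], body so far='vl5yavznbfz7a7jy5g0cxpzv2sj7e'
Chunk 6: stream[54..55]='0' size=0 (terminator). Final body='vl5yavznbfz7a7jy5g0cxpzv2sj7e' (29 bytes)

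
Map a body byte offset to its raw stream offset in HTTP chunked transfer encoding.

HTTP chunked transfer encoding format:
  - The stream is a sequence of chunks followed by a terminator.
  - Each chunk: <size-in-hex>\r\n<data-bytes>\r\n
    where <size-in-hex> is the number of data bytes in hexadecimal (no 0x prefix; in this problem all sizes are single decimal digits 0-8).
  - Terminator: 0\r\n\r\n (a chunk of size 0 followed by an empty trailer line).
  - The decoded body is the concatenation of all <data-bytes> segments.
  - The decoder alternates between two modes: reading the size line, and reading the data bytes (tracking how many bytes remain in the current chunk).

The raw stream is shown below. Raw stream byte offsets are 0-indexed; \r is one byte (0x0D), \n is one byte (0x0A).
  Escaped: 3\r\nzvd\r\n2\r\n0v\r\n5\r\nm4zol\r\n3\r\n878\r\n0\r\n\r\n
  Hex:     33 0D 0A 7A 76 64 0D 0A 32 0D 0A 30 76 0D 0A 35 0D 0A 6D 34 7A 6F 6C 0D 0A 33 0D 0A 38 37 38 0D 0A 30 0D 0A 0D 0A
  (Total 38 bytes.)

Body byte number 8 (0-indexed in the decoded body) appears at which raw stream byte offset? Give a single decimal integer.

Chunk 1: stream[0..1]='3' size=0x3=3, data at stream[3..6]='zvd' -> body[0..3], body so far='zvd'
Chunk 2: stream[8..9]='2' size=0x2=2, data at stream[11..13]='0v' -> body[3..5], body so far='zvd0v'
Chunk 3: stream[15..16]='5' size=0x5=5, data at stream[18..23]='m4zol' -> body[5..10], body so far='zvd0vm4zol'
Chunk 4: stream[25..26]='3' size=0x3=3, data at stream[28..31]='878' -> body[10..13], body so far='zvd0vm4zol878'
Chunk 5: stream[33..34]='0' size=0 (terminator). Final body='zvd0vm4zol878' (13 bytes)
Body byte 8 at stream offset 21

Answer: 21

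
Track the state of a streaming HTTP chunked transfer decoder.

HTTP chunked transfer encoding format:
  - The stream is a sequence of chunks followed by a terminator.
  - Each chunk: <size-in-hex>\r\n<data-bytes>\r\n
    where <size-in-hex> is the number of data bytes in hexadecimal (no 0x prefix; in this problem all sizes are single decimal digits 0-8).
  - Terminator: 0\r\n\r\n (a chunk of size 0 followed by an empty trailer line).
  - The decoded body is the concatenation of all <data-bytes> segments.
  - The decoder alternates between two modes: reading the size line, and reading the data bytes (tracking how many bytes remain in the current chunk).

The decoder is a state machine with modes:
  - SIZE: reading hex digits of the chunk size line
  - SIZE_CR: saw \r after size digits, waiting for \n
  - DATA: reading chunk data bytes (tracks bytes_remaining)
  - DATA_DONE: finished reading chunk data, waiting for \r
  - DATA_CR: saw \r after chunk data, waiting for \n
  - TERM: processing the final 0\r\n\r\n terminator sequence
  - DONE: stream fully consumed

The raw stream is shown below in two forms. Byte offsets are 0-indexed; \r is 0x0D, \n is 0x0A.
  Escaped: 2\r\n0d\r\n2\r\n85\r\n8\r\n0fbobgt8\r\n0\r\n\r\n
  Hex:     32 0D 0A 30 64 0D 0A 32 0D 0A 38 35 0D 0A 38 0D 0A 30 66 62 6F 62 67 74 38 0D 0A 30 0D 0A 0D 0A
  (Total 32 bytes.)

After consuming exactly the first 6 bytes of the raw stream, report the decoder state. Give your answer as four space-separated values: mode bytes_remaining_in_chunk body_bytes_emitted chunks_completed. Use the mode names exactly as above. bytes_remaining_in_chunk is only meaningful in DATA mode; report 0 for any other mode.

Answer: DATA_CR 0 2 0

Derivation:
Byte 0 = '2': mode=SIZE remaining=0 emitted=0 chunks_done=0
Byte 1 = 0x0D: mode=SIZE_CR remaining=0 emitted=0 chunks_done=0
Byte 2 = 0x0A: mode=DATA remaining=2 emitted=0 chunks_done=0
Byte 3 = '0': mode=DATA remaining=1 emitted=1 chunks_done=0
Byte 4 = 'd': mode=DATA_DONE remaining=0 emitted=2 chunks_done=0
Byte 5 = 0x0D: mode=DATA_CR remaining=0 emitted=2 chunks_done=0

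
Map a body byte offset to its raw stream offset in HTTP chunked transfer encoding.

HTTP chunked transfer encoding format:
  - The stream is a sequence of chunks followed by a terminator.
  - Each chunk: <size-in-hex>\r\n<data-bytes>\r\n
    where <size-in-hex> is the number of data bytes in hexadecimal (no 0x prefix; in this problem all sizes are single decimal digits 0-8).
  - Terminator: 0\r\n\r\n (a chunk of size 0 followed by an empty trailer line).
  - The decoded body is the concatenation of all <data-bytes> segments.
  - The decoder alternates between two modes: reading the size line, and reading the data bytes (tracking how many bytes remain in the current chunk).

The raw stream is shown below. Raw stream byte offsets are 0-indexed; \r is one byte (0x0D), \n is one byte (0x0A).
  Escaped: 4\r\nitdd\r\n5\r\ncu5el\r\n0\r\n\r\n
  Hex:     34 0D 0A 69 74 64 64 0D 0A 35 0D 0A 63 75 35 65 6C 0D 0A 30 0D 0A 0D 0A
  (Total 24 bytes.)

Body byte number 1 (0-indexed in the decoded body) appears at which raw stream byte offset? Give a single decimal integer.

Answer: 4

Derivation:
Chunk 1: stream[0..1]='4' size=0x4=4, data at stream[3..7]='itdd' -> body[0..4], body so far='itdd'
Chunk 2: stream[9..10]='5' size=0x5=5, data at stream[12..17]='cu5el' -> body[4..9], body so far='itddcu5el'
Chunk 3: stream[19..20]='0' size=0 (terminator). Final body='itddcu5el' (9 bytes)
Body byte 1 at stream offset 4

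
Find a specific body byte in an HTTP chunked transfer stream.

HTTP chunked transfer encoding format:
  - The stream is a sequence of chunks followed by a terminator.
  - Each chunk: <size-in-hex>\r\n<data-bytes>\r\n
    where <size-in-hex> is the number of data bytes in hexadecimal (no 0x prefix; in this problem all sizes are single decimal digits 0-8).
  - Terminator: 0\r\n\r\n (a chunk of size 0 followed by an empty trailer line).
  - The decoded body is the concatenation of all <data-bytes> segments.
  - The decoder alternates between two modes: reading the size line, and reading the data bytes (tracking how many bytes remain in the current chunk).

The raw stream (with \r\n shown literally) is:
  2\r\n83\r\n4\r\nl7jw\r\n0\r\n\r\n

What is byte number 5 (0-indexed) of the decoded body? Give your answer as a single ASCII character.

Answer: w

Derivation:
Chunk 1: stream[0..1]='2' size=0x2=2, data at stream[3..5]='83' -> body[0..2], body so far='83'
Chunk 2: stream[7..8]='4' size=0x4=4, data at stream[10..14]='l7jw' -> body[2..6], body so far='83l7jw'
Chunk 3: stream[16..17]='0' size=0 (terminator). Final body='83l7jw' (6 bytes)
Body byte 5 = 'w'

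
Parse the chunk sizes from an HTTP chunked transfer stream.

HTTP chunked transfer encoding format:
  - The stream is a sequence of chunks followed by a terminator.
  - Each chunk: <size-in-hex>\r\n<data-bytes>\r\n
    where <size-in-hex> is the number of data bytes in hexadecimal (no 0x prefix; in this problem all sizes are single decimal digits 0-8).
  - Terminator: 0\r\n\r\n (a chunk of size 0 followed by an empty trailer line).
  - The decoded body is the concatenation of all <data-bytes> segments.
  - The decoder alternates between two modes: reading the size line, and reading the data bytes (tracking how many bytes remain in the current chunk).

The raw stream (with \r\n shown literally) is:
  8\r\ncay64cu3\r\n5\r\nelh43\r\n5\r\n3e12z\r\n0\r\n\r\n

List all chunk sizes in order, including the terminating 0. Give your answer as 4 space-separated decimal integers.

Chunk 1: stream[0..1]='8' size=0x8=8, data at stream[3..11]='cay64cu3' -> body[0..8], body so far='cay64cu3'
Chunk 2: stream[13..14]='5' size=0x5=5, data at stream[16..21]='elh43' -> body[8..13], body so far='cay64cu3elh43'
Chunk 3: stream[23..24]='5' size=0x5=5, data at stream[26..31]='3e12z' -> body[13..18], body so far='cay64cu3elh433e12z'
Chunk 4: stream[33..34]='0' size=0 (terminator). Final body='cay64cu3elh433e12z' (18 bytes)

Answer: 8 5 5 0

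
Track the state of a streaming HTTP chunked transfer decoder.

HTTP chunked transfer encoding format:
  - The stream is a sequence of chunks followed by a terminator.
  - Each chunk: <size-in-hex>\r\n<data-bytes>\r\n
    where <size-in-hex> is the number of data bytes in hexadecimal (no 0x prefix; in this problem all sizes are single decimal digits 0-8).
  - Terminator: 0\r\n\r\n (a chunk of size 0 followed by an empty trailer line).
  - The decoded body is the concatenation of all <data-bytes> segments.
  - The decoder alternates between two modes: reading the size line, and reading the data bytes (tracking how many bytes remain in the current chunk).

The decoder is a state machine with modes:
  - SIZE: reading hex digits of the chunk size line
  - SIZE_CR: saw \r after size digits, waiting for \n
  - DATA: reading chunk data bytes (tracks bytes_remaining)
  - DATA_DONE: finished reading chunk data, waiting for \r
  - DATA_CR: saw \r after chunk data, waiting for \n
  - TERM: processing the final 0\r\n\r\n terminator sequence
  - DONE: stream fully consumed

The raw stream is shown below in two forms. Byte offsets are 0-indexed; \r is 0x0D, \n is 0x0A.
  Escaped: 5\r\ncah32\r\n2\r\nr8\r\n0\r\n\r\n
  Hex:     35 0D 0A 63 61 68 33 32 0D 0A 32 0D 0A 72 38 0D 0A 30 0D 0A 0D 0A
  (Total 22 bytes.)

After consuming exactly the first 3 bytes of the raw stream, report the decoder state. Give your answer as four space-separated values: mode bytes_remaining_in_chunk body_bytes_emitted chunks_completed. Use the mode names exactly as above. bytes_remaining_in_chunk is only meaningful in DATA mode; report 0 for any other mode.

Byte 0 = '5': mode=SIZE remaining=0 emitted=0 chunks_done=0
Byte 1 = 0x0D: mode=SIZE_CR remaining=0 emitted=0 chunks_done=0
Byte 2 = 0x0A: mode=DATA remaining=5 emitted=0 chunks_done=0

Answer: DATA 5 0 0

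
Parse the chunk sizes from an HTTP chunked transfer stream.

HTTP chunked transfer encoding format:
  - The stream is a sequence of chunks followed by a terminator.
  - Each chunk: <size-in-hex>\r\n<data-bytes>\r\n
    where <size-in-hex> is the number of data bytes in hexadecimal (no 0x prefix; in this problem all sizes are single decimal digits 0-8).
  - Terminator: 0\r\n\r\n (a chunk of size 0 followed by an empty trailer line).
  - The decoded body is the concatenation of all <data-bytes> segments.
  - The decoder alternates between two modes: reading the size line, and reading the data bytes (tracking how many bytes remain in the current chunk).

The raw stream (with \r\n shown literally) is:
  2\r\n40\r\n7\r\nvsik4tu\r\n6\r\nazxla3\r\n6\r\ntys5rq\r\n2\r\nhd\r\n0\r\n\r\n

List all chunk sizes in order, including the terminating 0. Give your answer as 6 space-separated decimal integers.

Chunk 1: stream[0..1]='2' size=0x2=2, data at stream[3..5]='40' -> body[0..2], body so far='40'
Chunk 2: stream[7..8]='7' size=0x7=7, data at stream[10..17]='vsik4tu' -> body[2..9], body so far='40vsik4tu'
Chunk 3: stream[19..20]='6' size=0x6=6, data at stream[22..28]='azxla3' -> body[9..15], body so far='40vsik4tuazxla3'
Chunk 4: stream[30..31]='6' size=0x6=6, data at stream[33..39]='tys5rq' -> body[15..21], body so far='40vsik4tuazxla3tys5rq'
Chunk 5: stream[41..42]='2' size=0x2=2, data at stream[44..46]='hd' -> body[21..23], body so far='40vsik4tuazxla3tys5rqhd'
Chunk 6: stream[48..49]='0' size=0 (terminator). Final body='40vsik4tuazxla3tys5rqhd' (23 bytes)

Answer: 2 7 6 6 2 0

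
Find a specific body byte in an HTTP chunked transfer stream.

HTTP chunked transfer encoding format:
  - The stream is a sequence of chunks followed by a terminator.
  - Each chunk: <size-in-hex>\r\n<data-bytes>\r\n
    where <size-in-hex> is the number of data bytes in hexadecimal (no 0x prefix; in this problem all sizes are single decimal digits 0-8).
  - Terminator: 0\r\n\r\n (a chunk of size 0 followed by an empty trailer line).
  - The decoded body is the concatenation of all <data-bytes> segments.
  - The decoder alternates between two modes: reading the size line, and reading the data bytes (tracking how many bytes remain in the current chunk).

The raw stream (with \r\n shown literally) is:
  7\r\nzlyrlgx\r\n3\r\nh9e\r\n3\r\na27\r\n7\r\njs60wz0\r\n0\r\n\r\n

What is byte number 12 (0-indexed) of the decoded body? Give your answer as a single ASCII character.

Chunk 1: stream[0..1]='7' size=0x7=7, data at stream[3..10]='zlyrlgx' -> body[0..7], body so far='zlyrlgx'
Chunk 2: stream[12..13]='3' size=0x3=3, data at stream[15..18]='h9e' -> body[7..10], body so far='zlyrlgxh9e'
Chunk 3: stream[20..21]='3' size=0x3=3, data at stream[23..26]='a27' -> body[10..13], body so far='zlyrlgxh9ea27'
Chunk 4: stream[28..29]='7' size=0x7=7, data at stream[31..38]='js60wz0' -> body[13..20], body so far='zlyrlgxh9ea27js60wz0'
Chunk 5: stream[40..41]='0' size=0 (terminator). Final body='zlyrlgxh9ea27js60wz0' (20 bytes)
Body byte 12 = '7'

Answer: 7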